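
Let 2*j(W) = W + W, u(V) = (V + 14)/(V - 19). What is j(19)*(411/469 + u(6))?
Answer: -76703/6097 ≈ -12.580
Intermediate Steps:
u(V) = (14 + V)/(-19 + V)
j(W) = W (j(W) = (W + W)/2 = (2*W)/2 = W)
j(19)*(411/469 + u(6)) = 19*(411/469 + (14 + 6)/(-19 + 6)) = 19*(411*(1/469) + 20/(-13)) = 19*(411/469 - 1/13*20) = 19*(411/469 - 20/13) = 19*(-4037/6097) = -76703/6097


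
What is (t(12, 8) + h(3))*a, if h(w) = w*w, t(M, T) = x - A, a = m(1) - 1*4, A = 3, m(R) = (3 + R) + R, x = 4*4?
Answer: 22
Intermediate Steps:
x = 16
m(R) = 3 + 2*R
a = 1 (a = (3 + 2*1) - 1*4 = (3 + 2) - 4 = 5 - 4 = 1)
t(M, T) = 13 (t(M, T) = 16 - 1*3 = 16 - 3 = 13)
h(w) = w**2
(t(12, 8) + h(3))*a = (13 + 3**2)*1 = (13 + 9)*1 = 22*1 = 22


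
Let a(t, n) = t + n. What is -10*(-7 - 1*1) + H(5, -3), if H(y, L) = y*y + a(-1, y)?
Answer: 109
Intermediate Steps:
a(t, n) = n + t
H(y, L) = -1 + y + y² (H(y, L) = y*y + (y - 1) = y² + (-1 + y) = -1 + y + y²)
-10*(-7 - 1*1) + H(5, -3) = -10*(-7 - 1*1) + (-1 + 5 + 5²) = -10*(-7 - 1) + (-1 + 5 + 25) = -10*(-8) + 29 = 80 + 29 = 109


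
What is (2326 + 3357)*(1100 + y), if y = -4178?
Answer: -17492274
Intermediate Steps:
(2326 + 3357)*(1100 + y) = (2326 + 3357)*(1100 - 4178) = 5683*(-3078) = -17492274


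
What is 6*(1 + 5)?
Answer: 36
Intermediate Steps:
6*(1 + 5) = 6*6 = 36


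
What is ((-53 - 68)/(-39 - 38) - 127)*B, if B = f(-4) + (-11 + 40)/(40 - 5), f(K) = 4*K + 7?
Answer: 251108/245 ≈ 1024.9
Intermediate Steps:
f(K) = 7 + 4*K
B = -286/35 (B = (7 + 4*(-4)) + (-11 + 40)/(40 - 5) = (7 - 16) + 29/35 = -9 + 29*(1/35) = -9 + 29/35 = -286/35 ≈ -8.1714)
((-53 - 68)/(-39 - 38) - 127)*B = ((-53 - 68)/(-39 - 38) - 127)*(-286/35) = (-121/(-77) - 127)*(-286/35) = (-121*(-1/77) - 127)*(-286/35) = (11/7 - 127)*(-286/35) = -878/7*(-286/35) = 251108/245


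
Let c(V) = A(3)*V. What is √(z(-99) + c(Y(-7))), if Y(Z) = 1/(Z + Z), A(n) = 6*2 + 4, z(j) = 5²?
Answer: √1169/7 ≈ 4.8844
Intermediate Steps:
z(j) = 25
A(n) = 16 (A(n) = 12 + 4 = 16)
Y(Z) = 1/(2*Z)
c(V) = 16*V
√(z(-99) + c(Y(-7))) = √(25 + 16*((½)/(-7))) = √(25 + 16*((½)*(-⅐))) = √(25 + 16*(-1/14)) = √(25 - 8/7) = √(167/7) = √1169/7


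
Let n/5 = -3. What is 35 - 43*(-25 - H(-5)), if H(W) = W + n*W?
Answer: 4120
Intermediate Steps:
n = -15 (n = 5*(-3) = -15)
H(W) = -14*W (H(W) = W - 15*W = -14*W)
35 - 43*(-25 - H(-5)) = 35 - 43*(-25 - (-14)*(-5)) = 35 - 43*(-25 - 1*70) = 35 - 43*(-25 - 70) = 35 - 43*(-95) = 35 + 4085 = 4120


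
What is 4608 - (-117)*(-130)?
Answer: -10602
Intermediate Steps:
4608 - (-117)*(-130) = 4608 - 1*15210 = 4608 - 15210 = -10602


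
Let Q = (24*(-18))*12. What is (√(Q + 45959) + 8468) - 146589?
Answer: -138121 + 5*√1631 ≈ -1.3792e+5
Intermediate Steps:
Q = -5184 (Q = -432*12 = -5184)
(√(Q + 45959) + 8468) - 146589 = (√(-5184 + 45959) + 8468) - 146589 = (√40775 + 8468) - 146589 = (5*√1631 + 8468) - 146589 = (8468 + 5*√1631) - 146589 = -138121 + 5*√1631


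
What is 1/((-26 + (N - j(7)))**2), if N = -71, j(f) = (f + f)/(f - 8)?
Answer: 1/6889 ≈ 0.00014516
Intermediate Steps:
j(f) = 2*f/(-8 + f) (j(f) = (2*f)/(-8 + f) = 2*f/(-8 + f))
1/((-26 + (N - j(7)))**2) = 1/((-26 + (-71 - 2*7/(-8 + 7)))**2) = 1/((-26 + (-71 - 2*7/(-1)))**2) = 1/((-26 + (-71 - 2*7*(-1)))**2) = 1/((-26 + (-71 - 1*(-14)))**2) = 1/((-26 + (-71 + 14))**2) = 1/((-26 - 57)**2) = 1/((-83)**2) = 1/6889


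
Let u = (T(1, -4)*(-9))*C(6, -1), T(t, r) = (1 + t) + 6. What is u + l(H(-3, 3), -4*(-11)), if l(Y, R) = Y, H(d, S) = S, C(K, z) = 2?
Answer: -141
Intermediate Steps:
T(t, r) = 7 + t
u = -144 (u = ((7 + 1)*(-9))*2 = (8*(-9))*2 = -72*2 = -144)
u + l(H(-3, 3), -4*(-11)) = -144 + 3 = -141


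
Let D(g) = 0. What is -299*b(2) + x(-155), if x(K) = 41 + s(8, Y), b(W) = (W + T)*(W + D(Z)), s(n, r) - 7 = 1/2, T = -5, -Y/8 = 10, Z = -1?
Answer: 3685/2 ≈ 1842.5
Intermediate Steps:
Y = -80 (Y = -8*10 = -80)
s(n, r) = 15/2 (s(n, r) = 7 + 1/2 = 15/2)
b(W) = W*(-5 + W) (b(W) = (W - 5)*(W + 0) = (-5 + W)*W = W*(-5 + W))
x(K) = 97/2 (x(K) = 41 + 15/2 = 97/2)
-299*b(2) + x(-155) = -598*(-5 + 2) + 97/2 = -598*(-3) + 97/2 = -299*(-6) + 97/2 = 1794 + 97/2 = 3685/2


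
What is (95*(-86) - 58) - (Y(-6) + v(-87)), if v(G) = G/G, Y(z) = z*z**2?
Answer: -8013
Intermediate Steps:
Y(z) = z**3
v(G) = 1
(95*(-86) - 58) - (Y(-6) + v(-87)) = (95*(-86) - 58) - ((-6)**3 + 1) = (-8170 - 58) - (-216 + 1) = -8228 - 1*(-215) = -8228 + 215 = -8013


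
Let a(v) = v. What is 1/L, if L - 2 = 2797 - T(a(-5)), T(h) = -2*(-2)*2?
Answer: 1/2791 ≈ 0.00035829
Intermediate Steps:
T(h) = 8 (T(h) = 4*2 = 8)
L = 2791 (L = 2 + (2797 - 1*8) = 2 + (2797 - 8) = 2 + 2789 = 2791)
1/L = 1/2791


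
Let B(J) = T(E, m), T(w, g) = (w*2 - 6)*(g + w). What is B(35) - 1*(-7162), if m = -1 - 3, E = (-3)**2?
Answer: 7222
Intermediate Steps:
E = 9
m = -4
T(w, g) = (-6 + 2*w)*(g + w) (T(w, g) = (2*w - 6)*(g + w) = (-6 + 2*w)*(g + w))
B(J) = 60 (B(J) = -6*(-4) - 6*9 + 2*9**2 + 2*(-4)*9 = 24 - 54 + 2*81 - 72 = 24 - 54 + 162 - 72 = 60)
B(35) - 1*(-7162) = 60 - 1*(-7162) = 60 + 7162 = 7222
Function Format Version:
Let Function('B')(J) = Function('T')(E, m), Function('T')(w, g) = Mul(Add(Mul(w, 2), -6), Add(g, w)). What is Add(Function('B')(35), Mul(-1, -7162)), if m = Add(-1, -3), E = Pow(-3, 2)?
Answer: 7222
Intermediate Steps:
E = 9
m = -4
Function('T')(w, g) = Mul(Add(-6, Mul(2, w)), Add(g, w)) (Function('T')(w, g) = Mul(Add(Mul(2, w), -6), Add(g, w)) = Mul(Add(-6, Mul(2, w)), Add(g, w)))
Function('B')(J) = 60 (Function('B')(J) = Add(Mul(-6, -4), Mul(-6, 9), Mul(2, Pow(9, 2)), Mul(2, -4, 9)) = Add(24, -54, Mul(2, 81), -72) = Add(24, -54, 162, -72) = 60)
Add(Function('B')(35), Mul(-1, -7162)) = Add(60, Mul(-1, -7162)) = Add(60, 7162) = 7222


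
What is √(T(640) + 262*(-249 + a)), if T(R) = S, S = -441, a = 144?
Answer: 11*I*√231 ≈ 167.19*I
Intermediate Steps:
T(R) = -441
√(T(640) + 262*(-249 + a)) = √(-441 + 262*(-249 + 144)) = √(-441 + 262*(-105)) = √(-441 - 27510) = √(-27951) = 11*I*√231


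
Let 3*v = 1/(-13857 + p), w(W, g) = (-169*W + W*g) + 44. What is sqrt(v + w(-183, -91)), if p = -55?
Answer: sqrt(20738986334142)/20868 ≈ 218.23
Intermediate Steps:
w(W, g) = 44 - 169*W + W*g
v = -1/41736 (v = 1/(3*(-13857 - 55)) = (1/3)/(-13912) = (1/3)*(-1/13912) = -1/41736 ≈ -2.3960e-5)
sqrt(v + w(-183, -91)) = sqrt(-1/41736 + (44 - 169*(-183) - 183*(-91))) = sqrt(-1/41736 + (44 + 30927 + 16653)) = sqrt(-1/41736 + 47624) = sqrt(1987635263/41736) = sqrt(20738986334142)/20868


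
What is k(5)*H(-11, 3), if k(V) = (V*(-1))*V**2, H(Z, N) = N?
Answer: -375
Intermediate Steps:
k(V) = -V**3 (k(V) = (-V)*V**2 = -V**3)
k(5)*H(-11, 3) = -1*5**3*3 = -1*125*3 = -125*3 = -375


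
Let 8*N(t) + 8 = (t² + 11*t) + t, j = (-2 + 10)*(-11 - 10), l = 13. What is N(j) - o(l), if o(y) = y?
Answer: 3262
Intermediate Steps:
j = -168 (j = 8*(-21) = -168)
N(t) = -1 + t²/8 + 3*t/2 (N(t) = -1 + ((t² + 11*t) + t)/8 = -1 + (t² + 12*t)/8 = -1 + (t²/8 + 3*t/2) = -1 + t²/8 + 3*t/2)
N(j) - o(l) = (-1 + (⅛)*(-168)² + (3/2)*(-168)) - 1*13 = (-1 + (⅛)*28224 - 252) - 13 = (-1 + 3528 - 252) - 13 = 3275 - 13 = 3262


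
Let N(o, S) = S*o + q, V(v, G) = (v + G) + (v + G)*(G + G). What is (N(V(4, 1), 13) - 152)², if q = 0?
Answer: 1849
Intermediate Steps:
V(v, G) = G + v + 2*G*(G + v) (V(v, G) = (G + v) + (G + v)*(2*G) = (G + v) + 2*G*(G + v) = G + v + 2*G*(G + v))
N(o, S) = S*o (N(o, S) = S*o + 0 = S*o)
(N(V(4, 1), 13) - 152)² = (13*(1 + 4 + 2*1² + 2*1*4) - 152)² = (13*(1 + 4 + 2*1 + 8) - 152)² = (13*(1 + 4 + 2 + 8) - 152)² = (13*15 - 152)² = (195 - 152)² = 43² = 1849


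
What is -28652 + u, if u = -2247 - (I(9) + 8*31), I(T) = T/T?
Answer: -31148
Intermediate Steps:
I(T) = 1
u = -2496 (u = -2247 - (1 + 8*31) = -2247 - (1 + 248) = -2247 - 1*249 = -2247 - 249 = -2496)
-28652 + u = -28652 - 2496 = -31148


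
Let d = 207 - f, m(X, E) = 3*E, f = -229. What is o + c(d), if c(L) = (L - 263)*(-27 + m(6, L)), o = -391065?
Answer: -169452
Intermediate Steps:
d = 436 (d = 207 - 1*(-229) = 207 + 229 = 436)
c(L) = (-263 + L)*(-27 + 3*L) (c(L) = (L - 263)*(-27 + 3*L) = (-263 + L)*(-27 + 3*L))
o + c(d) = -391065 + (7101 - 816*436 + 3*436²) = -391065 + (7101 - 355776 + 3*190096) = -391065 + (7101 - 355776 + 570288) = -391065 + 221613 = -169452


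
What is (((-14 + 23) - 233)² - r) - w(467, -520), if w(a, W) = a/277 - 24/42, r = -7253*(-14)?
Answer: -99600835/1939 ≈ -51367.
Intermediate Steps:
r = 101542
w(a, W) = -4/7 + a/277 (w(a, W) = a*(1/277) - 24*1/42 = a/277 - 4/7 = -4/7 + a/277)
(((-14 + 23) - 233)² - r) - w(467, -520) = (((-14 + 23) - 233)² - 1*101542) - (-4/7 + (1/277)*467) = ((9 - 233)² - 101542) - (-4/7 + 467/277) = ((-224)² - 101542) - 1*2161/1939 = (50176 - 101542) - 2161/1939 = -51366 - 2161/1939 = -99600835/1939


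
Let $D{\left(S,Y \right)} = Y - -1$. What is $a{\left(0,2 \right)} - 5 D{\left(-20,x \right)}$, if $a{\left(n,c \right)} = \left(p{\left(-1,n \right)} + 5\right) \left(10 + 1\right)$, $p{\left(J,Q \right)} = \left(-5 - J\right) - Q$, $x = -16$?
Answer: $86$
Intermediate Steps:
$p{\left(J,Q \right)} = -5 - J - Q$
$D{\left(S,Y \right)} = 1 + Y$ ($D{\left(S,Y \right)} = Y + 1 = 1 + Y$)
$a{\left(n,c \right)} = 11 - 11 n$ ($a{\left(n,c \right)} = \left(\left(-5 - -1 - n\right) + 5\right) \left(10 + 1\right) = \left(\left(-5 + 1 - n\right) + 5\right) 11 = \left(\left(-4 - n\right) + 5\right) 11 = \left(1 - n\right) 11 = 11 - 11 n$)
$a{\left(0,2 \right)} - 5 D{\left(-20,x \right)} = \left(11 - 0\right) - 5 \left(1 - 16\right) = \left(11 + 0\right) - -75 = 11 + 75 = 86$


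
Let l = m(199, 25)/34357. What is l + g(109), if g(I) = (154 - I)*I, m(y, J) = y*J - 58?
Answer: 168526002/34357 ≈ 4905.1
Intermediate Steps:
m(y, J) = -58 + J*y (m(y, J) = J*y - 58 = -58 + J*y)
g(I) = I*(154 - I)
l = 4917/34357 (l = (-58 + 25*199)/34357 = (-58 + 4975)*(1/34357) = 4917*(1/34357) = 4917/34357 ≈ 0.14312)
l + g(109) = 4917/34357 + 109*(154 - 1*109) = 4917/34357 + 109*(154 - 109) = 4917/34357 + 109*45 = 4917/34357 + 4905 = 168526002/34357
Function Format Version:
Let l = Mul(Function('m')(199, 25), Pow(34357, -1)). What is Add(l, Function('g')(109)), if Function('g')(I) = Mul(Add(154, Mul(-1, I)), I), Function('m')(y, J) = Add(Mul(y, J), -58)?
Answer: Rational(168526002, 34357) ≈ 4905.1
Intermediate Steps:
Function('m')(y, J) = Add(-58, Mul(J, y)) (Function('m')(y, J) = Add(Mul(J, y), -58) = Add(-58, Mul(J, y)))
Function('g')(I) = Mul(I, Add(154, Mul(-1, I)))
l = Rational(4917, 34357) (l = Mul(Add(-58, Mul(25, 199)), Pow(34357, -1)) = Mul(Add(-58, 4975), Rational(1, 34357)) = Mul(4917, Rational(1, 34357)) = Rational(4917, 34357) ≈ 0.14312)
Add(l, Function('g')(109)) = Add(Rational(4917, 34357), Mul(109, Add(154, Mul(-1, 109)))) = Add(Rational(4917, 34357), Mul(109, Add(154, -109))) = Add(Rational(4917, 34357), Mul(109, 45)) = Add(Rational(4917, 34357), 4905) = Rational(168526002, 34357)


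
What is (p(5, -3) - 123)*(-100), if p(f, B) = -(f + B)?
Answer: 12500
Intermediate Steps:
p(f, B) = -B - f (p(f, B) = -(B + f) = -B - f)
(p(5, -3) - 123)*(-100) = ((-1*(-3) - 1*5) - 123)*(-100) = ((3 - 5) - 123)*(-100) = (-2 - 123)*(-100) = -125*(-100) = 12500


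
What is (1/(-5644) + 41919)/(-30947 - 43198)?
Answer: -47318167/83694876 ≈ -0.56536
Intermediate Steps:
(1/(-5644) + 41919)/(-30947 - 43198) = (-1/5644 + 41919)/(-74145) = (236590835/5644)*(-1/74145) = -47318167/83694876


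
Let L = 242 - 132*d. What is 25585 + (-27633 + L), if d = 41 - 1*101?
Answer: 6114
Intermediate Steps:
d = -60 (d = 41 - 101 = -60)
L = 8162 (L = 242 - 132*(-60) = 242 + 7920 = 8162)
25585 + (-27633 + L) = 25585 + (-27633 + 8162) = 25585 - 19471 = 6114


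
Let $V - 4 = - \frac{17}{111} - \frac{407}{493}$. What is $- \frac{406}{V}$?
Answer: $- \frac{11108769}{82667} \approx -134.38$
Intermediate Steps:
$V = \frac{165334}{54723}$ ($V = 4 - \left(\frac{17}{111} + \frac{407}{493}\right) = 4 - \frac{53558}{54723} = \frac{165334}{54723} \approx 3.0213$)
$- \frac{406}{V} = - \frac{406}{\frac{165334}{54723}} = \left(-406\right) \frac{54723}{165334} = - \frac{11108769}{82667}$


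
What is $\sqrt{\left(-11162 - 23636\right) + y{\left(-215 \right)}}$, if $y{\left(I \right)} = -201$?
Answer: $i \sqrt{34999} \approx 187.08 i$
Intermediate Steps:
$\sqrt{\left(-11162 - 23636\right) + y{\left(-215 \right)}} = \sqrt{\left(-11162 - 23636\right) - 201} = \sqrt{-34798 - 201} = \sqrt{-34999} = i \sqrt{34999}$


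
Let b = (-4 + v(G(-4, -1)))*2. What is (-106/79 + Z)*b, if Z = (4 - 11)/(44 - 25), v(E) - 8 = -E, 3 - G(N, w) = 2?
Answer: -15402/1501 ≈ -10.261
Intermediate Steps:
G(N, w) = 1 (G(N, w) = 3 - 1*2 = 3 - 2 = 1)
v(E) = 8 - E
b = 6 (b = (-4 + (8 - 1*1))*2 = (-4 + (8 - 1))*2 = (-4 + 7)*2 = 3*2 = 6)
Z = -7/19 ≈ -0.36842
(-106/79 + Z)*b = (-106/79 - 7/19)*6 = -2567/1501*6 = -15402/1501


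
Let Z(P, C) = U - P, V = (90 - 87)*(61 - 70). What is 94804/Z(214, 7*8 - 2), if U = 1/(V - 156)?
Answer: -17349132/39163 ≈ -443.00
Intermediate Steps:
V = -27 (V = 3*(-9) = -27)
U = -1/183 (U = 1/(-27 - 156) = 1/(-183) = -1/183 ≈ -0.0054645)
Z(P, C) = -1/183 - P
94804/Z(214, 7*8 - 2) = 94804/(-1/183 - 1*214) = 94804/(-1/183 - 214) = 94804/(-39163/183) = 94804*(-183/39163) = -17349132/39163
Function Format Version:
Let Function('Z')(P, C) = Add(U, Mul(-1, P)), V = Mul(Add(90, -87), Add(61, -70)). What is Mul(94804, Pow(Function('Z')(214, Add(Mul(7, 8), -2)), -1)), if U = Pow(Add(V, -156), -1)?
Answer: Rational(-17349132, 39163) ≈ -443.00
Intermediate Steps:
V = -27 (V = Mul(3, -9) = -27)
U = Rational(-1, 183) (U = Pow(Add(-27, -156), -1) = Pow(-183, -1) = Rational(-1, 183) ≈ -0.0054645)
Function('Z')(P, C) = Add(Rational(-1, 183), Mul(-1, P))
Mul(94804, Pow(Function('Z')(214, Add(Mul(7, 8), -2)), -1)) = Mul(94804, Pow(Add(Rational(-1, 183), Mul(-1, 214)), -1)) = Mul(94804, Pow(Add(Rational(-1, 183), -214), -1)) = Mul(94804, Pow(Rational(-39163, 183), -1)) = Mul(94804, Rational(-183, 39163)) = Rational(-17349132, 39163)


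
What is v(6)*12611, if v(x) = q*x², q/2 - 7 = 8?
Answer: 13619880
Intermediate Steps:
q = 30 (q = 14 + 2*8 = 14 + 16 = 30)
v(x) = 30*x²
v(6)*12611 = (30*6²)*12611 = (30*36)*12611 = 1080*12611 = 13619880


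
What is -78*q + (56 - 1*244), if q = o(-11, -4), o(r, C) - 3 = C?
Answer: -110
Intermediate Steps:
o(r, C) = 3 + C
q = -1 (q = 3 - 4 = -1)
-78*q + (56 - 1*244) = -78*(-1) + (56 - 1*244) = 78 + (56 - 244) = 78 - 188 = -110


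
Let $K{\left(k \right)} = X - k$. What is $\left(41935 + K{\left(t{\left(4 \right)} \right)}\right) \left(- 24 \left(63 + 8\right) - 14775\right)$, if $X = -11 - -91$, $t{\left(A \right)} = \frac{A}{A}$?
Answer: $-692348706$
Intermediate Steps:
$t{\left(A \right)} = 1$
$X = 80$ ($X = -11 + 91 = 80$)
$K{\left(k \right)} = 80 - k$
$\left(41935 + K{\left(t{\left(4 \right)} \right)}\right) \left(- 24 \left(63 + 8\right) - 14775\right) = \left(41935 + \left(80 - 1\right)\right) \left(- 24 \left(63 + 8\right) - 14775\right) = \left(41935 + \left(80 - 1\right)\right) \left(\left(-24\right) 71 - 14775\right) = \left(41935 + 79\right) \left(-1704 - 14775\right) = 42014 \left(-16479\right) = -692348706$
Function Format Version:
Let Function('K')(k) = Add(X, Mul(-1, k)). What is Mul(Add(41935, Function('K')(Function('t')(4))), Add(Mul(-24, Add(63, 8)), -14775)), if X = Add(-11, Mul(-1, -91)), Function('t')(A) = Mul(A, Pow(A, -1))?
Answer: -692348706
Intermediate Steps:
Function('t')(A) = 1
X = 80 (X = Add(-11, 91) = 80)
Function('K')(k) = Add(80, Mul(-1, k))
Mul(Add(41935, Function('K')(Function('t')(4))), Add(Mul(-24, Add(63, 8)), -14775)) = Mul(Add(41935, Add(80, Mul(-1, 1))), Add(Mul(-24, Add(63, 8)), -14775)) = Mul(Add(41935, Add(80, -1)), Add(Mul(-24, 71), -14775)) = Mul(Add(41935, 79), Add(-1704, -14775)) = Mul(42014, -16479) = -692348706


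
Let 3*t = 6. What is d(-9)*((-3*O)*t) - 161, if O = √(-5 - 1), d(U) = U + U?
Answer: -161 + 108*I*√6 ≈ -161.0 + 264.54*I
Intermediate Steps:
d(U) = 2*U
O = I*√6 (O = √(-6) = I*√6 ≈ 2.4495*I)
t = 2 (t = (⅓)*6 = 2)
d(-9)*((-3*O)*t) - 161 = (2*(-9))*(-3*I*√6*2) - 161 = -18*(-3*I*√6)*2 - 161 = -(-108)*I*√6 - 161 = 108*I*√6 - 161 = -161 + 108*I*√6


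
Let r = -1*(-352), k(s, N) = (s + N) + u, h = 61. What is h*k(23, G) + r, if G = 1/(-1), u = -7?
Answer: 1267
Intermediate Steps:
G = -1
k(s, N) = -7 + N + s (k(s, N) = (s + N) - 7 = (N + s) - 7 = -7 + N + s)
r = 352
h*k(23, G) + r = 61*(-7 - 1 + 23) + 352 = 61*15 + 352 = 915 + 352 = 1267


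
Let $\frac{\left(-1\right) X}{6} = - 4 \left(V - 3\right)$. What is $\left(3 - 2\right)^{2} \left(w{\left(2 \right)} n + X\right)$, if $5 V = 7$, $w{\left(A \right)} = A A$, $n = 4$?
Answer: $- \frac{112}{5} \approx -22.4$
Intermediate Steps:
$w{\left(A \right)} = A^{2}$
$V = \frac{7}{5}$ ($V = \frac{1}{5} \cdot 7 = \frac{7}{5} \approx 1.4$)
$X = - \frac{192}{5}$ ($X = - 6 \left(- 4 \left(\frac{7}{5} - 3\right)\right) = - 6 \left(\left(-4\right) \left(- \frac{8}{5}\right)\right) = \left(-6\right) \frac{32}{5} = - \frac{192}{5} \approx -38.4$)
$\left(3 - 2\right)^{2} \left(w{\left(2 \right)} n + X\right) = \left(3 - 2\right)^{2} \left(2^{2} \cdot 4 - \frac{192}{5}\right) = 1^{2} \left(4 \cdot 4 - \frac{192}{5}\right) = 1 \left(16 - \frac{192}{5}\right) = 1 \left(- \frac{112}{5}\right) = - \frac{112}{5}$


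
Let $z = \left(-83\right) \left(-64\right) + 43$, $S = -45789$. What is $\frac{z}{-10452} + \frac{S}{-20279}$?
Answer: $\frac{123330861}{70652036} \approx 1.7456$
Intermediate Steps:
$z = 5355$ ($z = 5312 + 43 = 5355$)
$\frac{z}{-10452} + \frac{S}{-20279} = \frac{5355}{-10452} - \frac{45789}{-20279} = 5355 \left(- \frac{1}{10452}\right) - - \frac{45789}{20279} = - \frac{1785}{3484} + \frac{45789}{20279} = \frac{123330861}{70652036}$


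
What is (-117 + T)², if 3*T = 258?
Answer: 961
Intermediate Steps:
T = 86 (T = (⅓)*258 = 86)
(-117 + T)² = (-117 + 86)² = (-31)² = 961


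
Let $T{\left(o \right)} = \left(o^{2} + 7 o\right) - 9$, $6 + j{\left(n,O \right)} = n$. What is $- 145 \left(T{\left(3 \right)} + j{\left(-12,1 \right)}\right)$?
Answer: $-435$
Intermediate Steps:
$j{\left(n,O \right)} = -6 + n$
$T{\left(o \right)} = -9 + o^{2} + 7 o$
$- 145 \left(T{\left(3 \right)} + j{\left(-12,1 \right)}\right) = - 145 \left(\left(-9 + 3^{2} + 7 \cdot 3\right) - 18\right) = - 145 \left(\left(-9 + 9 + 21\right) - 18\right) = - 145 \left(21 - 18\right) = \left(-145\right) 3 = -435$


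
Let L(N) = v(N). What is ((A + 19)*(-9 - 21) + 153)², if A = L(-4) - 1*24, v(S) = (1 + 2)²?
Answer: 1089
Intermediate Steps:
v(S) = 9 (v(S) = 3² = 9)
L(N) = 9
A = -15 (A = 9 - 1*24 = 9 - 24 = -15)
((A + 19)*(-9 - 21) + 153)² = ((-15 + 19)*(-9 - 21) + 153)² = (4*(-30) + 153)² = (-120 + 153)² = 33² = 1089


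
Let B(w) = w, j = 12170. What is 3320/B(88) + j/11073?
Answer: 4729165/121803 ≈ 38.826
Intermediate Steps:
3320/B(88) + j/11073 = 3320/88 + 12170/11073 = 3320*(1/88) + 12170*(1/11073) = 415/11 + 12170/11073 = 4729165/121803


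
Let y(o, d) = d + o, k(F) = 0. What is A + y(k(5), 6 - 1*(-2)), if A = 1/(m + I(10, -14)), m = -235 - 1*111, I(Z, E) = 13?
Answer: 2663/333 ≈ 7.9970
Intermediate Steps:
m = -346 (m = -235 - 111 = -346)
A = -1/333 (A = 1/(-346 + 13) = 1/(-333) = -1/333 ≈ -0.0030030)
A + y(k(5), 6 - 1*(-2)) = -1/333 + ((6 - 1*(-2)) + 0) = -1/333 + ((6 + 2) + 0) = -1/333 + (8 + 0) = -1/333 + 8 = 2663/333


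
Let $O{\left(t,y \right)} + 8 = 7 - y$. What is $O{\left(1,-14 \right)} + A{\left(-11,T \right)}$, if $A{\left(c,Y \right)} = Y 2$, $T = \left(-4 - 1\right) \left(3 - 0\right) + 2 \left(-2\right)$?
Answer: $-25$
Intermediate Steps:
$T = -19$ ($T = - 5 \left(3 + \left(-5 + 5\right)\right) - 4 = - 5 \left(3 + 0\right) - 4 = \left(-5\right) 3 - 4 = -15 - 4 = -19$)
$O{\left(t,y \right)} = -1 - y$ ($O{\left(t,y \right)} = -8 - \left(-7 + y\right) = -1 - y$)
$A{\left(c,Y \right)} = 2 Y$
$O{\left(1,-14 \right)} + A{\left(-11,T \right)} = \left(-1 - -14\right) + 2 \left(-19\right) = \left(-1 + 14\right) - 38 = 13 - 38 = -25$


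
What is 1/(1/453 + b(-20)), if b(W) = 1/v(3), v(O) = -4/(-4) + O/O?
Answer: 906/455 ≈ 1.9912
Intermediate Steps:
v(O) = 2 (v(O) = -4*(-1/4) + 1 = 1 + 1 = 2)
b(W) = 1/2
1/(1/453 + b(-20)) = 1/(1/453 + 1/2) = 1/(455/906) = 906/455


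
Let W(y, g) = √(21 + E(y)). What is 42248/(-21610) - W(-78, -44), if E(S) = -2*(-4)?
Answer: -21124/10805 - √29 ≈ -7.3402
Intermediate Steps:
E(S) = 8
W(y, g) = √29 (W(y, g) = √(21 + 8) = √29)
42248/(-21610) - W(-78, -44) = 42248/(-21610) - √29 = 42248*(-1/21610) - √29 = -21124/10805 - √29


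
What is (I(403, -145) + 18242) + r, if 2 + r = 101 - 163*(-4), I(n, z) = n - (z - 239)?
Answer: 19780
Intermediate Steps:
I(n, z) = 239 + n - z (I(n, z) = n - (-239 + z) = n + (239 - z) = 239 + n - z)
r = 751 (r = -2 + (101 - 163*(-4)) = -2 + (101 + 652) = -2 + 753 = 751)
(I(403, -145) + 18242) + r = ((239 + 403 - 1*(-145)) + 18242) + 751 = ((239 + 403 + 145) + 18242) + 751 = (787 + 18242) + 751 = 19029 + 751 = 19780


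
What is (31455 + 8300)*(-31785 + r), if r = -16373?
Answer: -1914521290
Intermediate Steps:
(31455 + 8300)*(-31785 + r) = (31455 + 8300)*(-31785 - 16373) = 39755*(-48158) = -1914521290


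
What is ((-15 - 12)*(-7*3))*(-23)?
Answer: -13041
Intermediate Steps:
((-15 - 12)*(-7*3))*(-23) = -27*(-21)*(-23) = 567*(-23) = -13041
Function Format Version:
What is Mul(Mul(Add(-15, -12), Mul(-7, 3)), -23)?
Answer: -13041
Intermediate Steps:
Mul(Mul(Add(-15, -12), Mul(-7, 3)), -23) = Mul(Mul(-27, -21), -23) = Mul(567, -23) = -13041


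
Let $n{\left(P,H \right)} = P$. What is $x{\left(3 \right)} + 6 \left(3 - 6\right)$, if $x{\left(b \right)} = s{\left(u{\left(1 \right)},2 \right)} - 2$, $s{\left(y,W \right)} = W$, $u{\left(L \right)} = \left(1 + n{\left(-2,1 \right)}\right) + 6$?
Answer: $-18$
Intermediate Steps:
$u{\left(L \right)} = 5$ ($u{\left(L \right)} = \left(1 - 2\right) + 6 = -1 + 6 = 5$)
$x{\left(b \right)} = 0$ ($x{\left(b \right)} = 2 - 2 = 0$)
$x{\left(3 \right)} + 6 \left(3 - 6\right) = 0 + 6 \left(3 - 6\right) = 0 + 6 \left(-3\right) = 0 - 18 = -18$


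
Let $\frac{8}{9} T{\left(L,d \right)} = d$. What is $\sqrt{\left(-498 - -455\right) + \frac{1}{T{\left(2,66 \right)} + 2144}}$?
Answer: $\frac{i \sqrt{3385360055}}{8873} \approx 6.5574 i$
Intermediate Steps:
$T{\left(L,d \right)} = \frac{9 d}{8}$
$\sqrt{\left(-498 - -455\right) + \frac{1}{T{\left(2,66 \right)} + 2144}} = \sqrt{\left(-498 - -455\right) + \frac{1}{\frac{9}{8} \cdot 66 + 2144}} = \sqrt{\left(-498 + 455\right) + \frac{1}{\frac{297}{4} + 2144}} = \sqrt{-43 + \frac{1}{\frac{8873}{4}}} = \sqrt{-43 + \frac{4}{8873}} = \sqrt{- \frac{381535}{8873}} = \frac{i \sqrt{3385360055}}{8873}$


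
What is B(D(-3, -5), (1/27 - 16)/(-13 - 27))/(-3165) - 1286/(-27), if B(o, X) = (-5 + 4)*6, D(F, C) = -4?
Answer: 1356784/28485 ≈ 47.632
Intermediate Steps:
B(o, X) = -6 (B(o, X) = -1*6 = -6)
B(D(-3, -5), (1/27 - 16)/(-13 - 27))/(-3165) - 1286/(-27) = -6/(-3165) - 1286/(-27) = -6*(-1/3165) - 1286*(-1/27) = 2/1055 + 1286/27 = 1356784/28485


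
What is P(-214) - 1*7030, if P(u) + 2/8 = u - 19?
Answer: -29053/4 ≈ -7263.3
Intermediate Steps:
P(u) = -77/4 + u (P(u) = -¼ + (u - 19) = -¼ + (-19 + u) = -77/4 + u)
P(-214) - 1*7030 = (-77/4 - 214) - 1*7030 = -933/4 - 7030 = -29053/4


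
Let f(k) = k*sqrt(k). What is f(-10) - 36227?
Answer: -36227 - 10*I*sqrt(10) ≈ -36227.0 - 31.623*I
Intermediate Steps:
f(k) = k**(3/2)
f(-10) - 36227 = (-10)**(3/2) - 36227 = -10*I*sqrt(10) - 36227 = -36227 - 10*I*sqrt(10)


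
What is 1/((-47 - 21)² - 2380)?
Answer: 1/2244 ≈ 0.00044563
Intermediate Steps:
1/((-47 - 21)² - 2380) = 1/((-68)² - 2380) = 1/(4624 - 2380) = 1/2244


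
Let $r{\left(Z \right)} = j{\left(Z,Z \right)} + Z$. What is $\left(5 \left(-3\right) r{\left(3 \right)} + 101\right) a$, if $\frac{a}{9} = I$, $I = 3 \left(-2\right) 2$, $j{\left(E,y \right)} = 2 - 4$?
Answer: $-9288$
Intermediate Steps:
$j{\left(E,y \right)} = -2$
$r{\left(Z \right)} = -2 + Z$
$I = -12$ ($I = \left(-6\right) 2 = -12$)
$a = -108$ ($a = 9 \left(-12\right) = -108$)
$\left(5 \left(-3\right) r{\left(3 \right)} + 101\right) a = \left(5 \left(-3\right) \left(-2 + 3\right) + 101\right) \left(-108\right) = \left(\left(-15\right) 1 + 101\right) \left(-108\right) = \left(-15 + 101\right) \left(-108\right) = 86 \left(-108\right) = -9288$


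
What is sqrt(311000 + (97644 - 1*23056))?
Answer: 2*sqrt(96397) ≈ 620.96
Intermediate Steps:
sqrt(311000 + (97644 - 1*23056)) = sqrt(311000 + (97644 - 23056)) = sqrt(311000 + 74588) = sqrt(385588) = 2*sqrt(96397)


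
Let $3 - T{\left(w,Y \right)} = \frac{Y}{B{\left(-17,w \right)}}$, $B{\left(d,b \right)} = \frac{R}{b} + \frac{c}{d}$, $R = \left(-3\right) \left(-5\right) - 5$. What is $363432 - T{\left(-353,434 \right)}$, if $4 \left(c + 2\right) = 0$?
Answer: $\frac{98701189}{268} \approx 3.6829 \cdot 10^{5}$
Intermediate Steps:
$c = -2$ ($c = -2 + \frac{1}{4} \cdot 0 = -2 + 0 = -2$)
$R = 10$ ($R = 15 - 5 = 10$)
$B{\left(d,b \right)} = - \frac{2}{d} + \frac{10}{b}$ ($B{\left(d,b \right)} = \frac{10}{b} - \frac{2}{d} = - \frac{2}{d} + \frac{10}{b}$)
$T{\left(w,Y \right)} = 3 - \frac{Y}{\frac{2}{17} + \frac{10}{w}}$ ($T{\left(w,Y \right)} = 3 - \frac{Y}{- \frac{2}{-17} + \frac{10}{w}} = 3 - \frac{Y}{\left(-2\right) \left(- \frac{1}{17}\right) + \frac{10}{w}} = 3 - \frac{Y}{\frac{2}{17} + \frac{10}{w}}$)
$363432 - T{\left(-353,434 \right)} = 363432 - \frac{510 + 6 \left(-353\right) - 7378 \left(-353\right)}{2 \left(85 - 353\right)} = 363432 - \frac{510 - 2118 + 2604434}{2 \left(-268\right)} = 363432 - \frac{1}{2} \left(- \frac{1}{268}\right) 2602826 = 363432 - - \frac{1301413}{268} = 363432 + \frac{1301413}{268} = \frac{98701189}{268}$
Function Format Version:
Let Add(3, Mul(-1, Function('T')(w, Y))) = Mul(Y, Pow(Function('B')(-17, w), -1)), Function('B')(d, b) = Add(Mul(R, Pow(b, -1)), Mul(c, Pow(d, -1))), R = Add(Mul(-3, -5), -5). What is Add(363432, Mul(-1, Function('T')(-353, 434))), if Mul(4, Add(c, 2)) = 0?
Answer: Rational(98701189, 268) ≈ 3.6829e+5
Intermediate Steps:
c = -2 (c = Add(-2, Mul(Rational(1, 4), 0)) = Add(-2, 0) = -2)
R = 10 (R = Add(15, -5) = 10)
Function('B')(d, b) = Add(Mul(-2, Pow(d, -1)), Mul(10, Pow(b, -1))) (Function('B')(d, b) = Add(Mul(10, Pow(b, -1)), Mul(-2, Pow(d, -1))) = Add(Mul(-2, Pow(d, -1)), Mul(10, Pow(b, -1))))
Function('T')(w, Y) = Add(3, Mul(-1, Y, Pow(Add(Rational(2, 17), Mul(10, Pow(w, -1))), -1))) (Function('T')(w, Y) = Add(3, Mul(-1, Mul(Y, Pow(Add(Mul(-2, Pow(-17, -1)), Mul(10, Pow(w, -1))), -1)))) = Add(3, Mul(-1, Mul(Y, Pow(Add(Mul(-2, Rational(-1, 17)), Mul(10, Pow(w, -1))), -1)))) = Add(3, Mul(-1, Mul(Y, Pow(Add(Rational(2, 17), Mul(10, Pow(w, -1))), -1)))) = Add(3, Mul(-1, Y, Pow(Add(Rational(2, 17), Mul(10, Pow(w, -1))), -1))))
Add(363432, Mul(-1, Function('T')(-353, 434))) = Add(363432, Mul(-1, Mul(Rational(1, 2), Pow(Add(85, -353), -1), Add(510, Mul(6, -353), Mul(-17, 434, -353))))) = Add(363432, Mul(-1, Mul(Rational(1, 2), Pow(-268, -1), Add(510, -2118, 2604434)))) = Add(363432, Mul(-1, Mul(Rational(1, 2), Rational(-1, 268), 2602826))) = Add(363432, Mul(-1, Rational(-1301413, 268))) = Add(363432, Rational(1301413, 268)) = Rational(98701189, 268)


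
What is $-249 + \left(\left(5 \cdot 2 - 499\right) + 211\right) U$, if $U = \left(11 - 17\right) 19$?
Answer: $31443$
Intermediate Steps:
$U = -114$ ($U = \left(-6\right) 19 = -114$)
$-249 + \left(\left(5 \cdot 2 - 499\right) + 211\right) U = -249 + \left(\left(5 \cdot 2 - 499\right) + 211\right) \left(-114\right) = -249 + \left(\left(10 - 499\right) + 211\right) \left(-114\right) = -249 + \left(-489 + 211\right) \left(-114\right) = -249 - -31692 = -249 + 31692 = 31443$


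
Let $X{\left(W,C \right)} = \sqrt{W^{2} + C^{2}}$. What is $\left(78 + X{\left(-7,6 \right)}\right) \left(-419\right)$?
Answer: $-32682 - 419 \sqrt{85} \approx -36545.0$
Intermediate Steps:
$X{\left(W,C \right)} = \sqrt{C^{2} + W^{2}}$
$\left(78 + X{\left(-7,6 \right)}\right) \left(-419\right) = \left(78 + \sqrt{6^{2} + \left(-7\right)^{2}}\right) \left(-419\right) = \left(78 + \sqrt{36 + 49}\right) \left(-419\right) = \left(78 + \sqrt{85}\right) \left(-419\right) = -32682 - 419 \sqrt{85}$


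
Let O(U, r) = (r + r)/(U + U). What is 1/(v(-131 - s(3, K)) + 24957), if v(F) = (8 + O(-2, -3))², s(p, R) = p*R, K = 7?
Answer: 4/100189 ≈ 3.9925e-5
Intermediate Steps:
O(U, r) = r/U (O(U, r) = (2*r)/((2*U)) = (2*r)*(1/(2*U)) = r/U)
s(p, R) = R*p
v(F) = 361/4 (v(F) = (8 - 3/(-2))² = (8 - 3*(-½))² = (8 + 3/2)² = (19/2)² = 361/4)
1/(v(-131 - s(3, K)) + 24957) = 1/(361/4 + 24957) = 1/(100189/4) = 4/100189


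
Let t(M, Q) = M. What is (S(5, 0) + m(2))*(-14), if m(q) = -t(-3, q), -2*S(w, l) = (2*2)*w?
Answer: 98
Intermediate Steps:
S(w, l) = -2*w (S(w, l) = -2*2*w/2 = -2*w)
m(q) = 3 (m(q) = -1*(-3) = 3)
(S(5, 0) + m(2))*(-14) = (-2*5 + 3)*(-14) = (-10 + 3)*(-14) = -7*(-14) = 98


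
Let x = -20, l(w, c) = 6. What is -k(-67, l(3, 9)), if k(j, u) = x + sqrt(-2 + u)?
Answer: 18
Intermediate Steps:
k(j, u) = -20 + sqrt(-2 + u)
-k(-67, l(3, 9)) = -(-20 + sqrt(-2 + 6)) = -(-20 + sqrt(4)) = -(-20 + 2) = -1*(-18) = 18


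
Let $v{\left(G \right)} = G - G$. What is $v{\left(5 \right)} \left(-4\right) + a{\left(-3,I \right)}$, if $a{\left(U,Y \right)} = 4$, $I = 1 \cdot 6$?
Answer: $4$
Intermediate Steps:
$I = 6$
$v{\left(G \right)} = 0$
$v{\left(5 \right)} \left(-4\right) + a{\left(-3,I \right)} = 0 \left(-4\right) + 4 = 0 + 4 = 4$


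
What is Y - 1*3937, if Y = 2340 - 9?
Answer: -1606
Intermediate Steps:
Y = 2331
Y - 1*3937 = 2331 - 1*3937 = 2331 - 3937 = -1606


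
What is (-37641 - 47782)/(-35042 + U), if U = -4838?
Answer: 85423/39880 ≈ 2.1420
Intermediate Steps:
(-37641 - 47782)/(-35042 + U) = (-37641 - 47782)/(-35042 - 4838) = -85423/(-39880) = -85423*(-1/39880) = 85423/39880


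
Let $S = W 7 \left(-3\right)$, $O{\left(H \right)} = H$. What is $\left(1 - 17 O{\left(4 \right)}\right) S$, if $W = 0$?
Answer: $0$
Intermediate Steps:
$S = 0$ ($S = 0 \cdot 7 \left(-3\right) = 0 \left(-3\right) = 0$)
$\left(1 - 17 O{\left(4 \right)}\right) S = \left(1 - 68\right) 0 = \left(-67\right) 0 = 0$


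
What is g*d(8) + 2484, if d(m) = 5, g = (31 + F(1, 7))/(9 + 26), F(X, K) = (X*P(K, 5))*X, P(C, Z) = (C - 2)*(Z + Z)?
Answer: 17469/7 ≈ 2495.6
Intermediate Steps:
P(C, Z) = 2*Z*(-2 + C) (P(C, Z) = (-2 + C)*(2*Z) = 2*Z*(-2 + C))
F(X, K) = X**2*(-20 + 10*K) (F(X, K) = (X*(2*5*(-2 + K)))*X = (X*(-20 + 10*K))*X = X**2*(-20 + 10*K))
g = 81/35 (g = (31 + 10*1**2*(-2 + 7))/(9 + 26) = (31 + 10*1*5)/35 = (31 + 50)*(1/35) = 81*(1/35) = 81/35 ≈ 2.3143)
g*d(8) + 2484 = (81/35)*5 + 2484 = 81/7 + 2484 = 17469/7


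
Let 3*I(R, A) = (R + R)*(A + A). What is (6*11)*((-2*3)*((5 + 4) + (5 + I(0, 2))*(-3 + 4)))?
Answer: -5544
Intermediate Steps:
I(R, A) = 4*A*R/3 (I(R, A) = ((R + R)*(A + A))/3 = ((2*R)*(2*A))/3 = (4*A*R)/3 = 4*A*R/3)
(6*11)*((-2*3)*((5 + 4) + (5 + I(0, 2))*(-3 + 4))) = (6*11)*((-2*3)*((5 + 4) + (5 + (4/3)*2*0)*(-3 + 4))) = 66*(-6*(9 + (5 + 0)*1)) = 66*(-6*(9 + 5*1)) = 66*(-6*(9 + 5)) = 66*(-6*14) = 66*(-84) = -5544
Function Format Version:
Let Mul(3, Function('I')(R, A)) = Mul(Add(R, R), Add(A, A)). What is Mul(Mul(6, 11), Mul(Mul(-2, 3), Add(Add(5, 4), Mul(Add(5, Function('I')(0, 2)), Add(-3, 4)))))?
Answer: -5544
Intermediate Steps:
Function('I')(R, A) = Mul(Rational(4, 3), A, R) (Function('I')(R, A) = Mul(Rational(1, 3), Mul(Add(R, R), Add(A, A))) = Mul(Rational(1, 3), Mul(Mul(2, R), Mul(2, A))) = Mul(Rational(1, 3), Mul(4, A, R)) = Mul(Rational(4, 3), A, R))
Mul(Mul(6, 11), Mul(Mul(-2, 3), Add(Add(5, 4), Mul(Add(5, Function('I')(0, 2)), Add(-3, 4))))) = Mul(Mul(6, 11), Mul(Mul(-2, 3), Add(Add(5, 4), Mul(Add(5, Mul(Rational(4, 3), 2, 0)), Add(-3, 4))))) = Mul(66, Mul(-6, Add(9, Mul(Add(5, 0), 1)))) = Mul(66, Mul(-6, Add(9, Mul(5, 1)))) = Mul(66, Mul(-6, Add(9, 5))) = Mul(66, Mul(-6, 14)) = Mul(66, -84) = -5544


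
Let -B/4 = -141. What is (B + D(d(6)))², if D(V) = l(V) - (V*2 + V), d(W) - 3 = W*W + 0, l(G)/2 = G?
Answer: 275625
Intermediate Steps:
l(G) = 2*G
d(W) = 3 + W² (d(W) = 3 + (W*W + 0) = 3 + (W² + 0) = 3 + W²)
D(V) = -V (D(V) = 2*V - (V*2 + V) = 2*V - (2*V + V) = 2*V - 3*V = -V)
B = 564 (B = -4*(-141) = 564)
(B + D(d(6)))² = (564 - (3 + 6²))² = (564 - (3 + 36))² = (564 - 1*39)² = (564 - 39)² = 525² = 275625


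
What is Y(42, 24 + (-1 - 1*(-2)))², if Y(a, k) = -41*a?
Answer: 2965284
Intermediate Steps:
Y(42, 24 + (-1 - 1*(-2)))² = (-41*42)² = (-1722)² = 2965284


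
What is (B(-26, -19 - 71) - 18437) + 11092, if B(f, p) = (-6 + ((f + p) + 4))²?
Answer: 6579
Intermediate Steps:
B(f, p) = (-2 + f + p)² (B(f, p) = (-6 + (4 + f + p))² = (-2 + f + p)²)
(B(-26, -19 - 71) - 18437) + 11092 = ((-2 - 26 + (-19 - 71))² - 18437) + 11092 = ((-2 - 26 - 90)² - 18437) + 11092 = ((-118)² - 18437) + 11092 = (13924 - 18437) + 11092 = -4513 + 11092 = 6579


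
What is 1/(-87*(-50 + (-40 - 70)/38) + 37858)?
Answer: 19/806737 ≈ 2.3552e-5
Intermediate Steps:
1/(-87*(-50 + (-40 - 70)/38) + 37858) = 1/(-87*(-50 - 110*1/38) + 37858) = 1/(-87*(-50 - 55/19) + 37858) = 1/(-87*(-1005/19) + 37858) = 1/(87435/19 + 37858) = 1/(806737/19) = 19/806737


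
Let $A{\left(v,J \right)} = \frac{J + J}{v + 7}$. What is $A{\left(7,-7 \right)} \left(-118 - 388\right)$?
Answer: $506$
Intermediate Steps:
$A{\left(v,J \right)} = \frac{2 J}{7 + v}$
$A{\left(7,-7 \right)} \left(-118 - 388\right) = 2 \left(-7\right) \frac{1}{7 + 7} \left(-118 - 388\right) = 2 \left(-7\right) \frac{1}{14} \left(-118 - 388\right) = \left(-1\right) \left(-506\right) = 506$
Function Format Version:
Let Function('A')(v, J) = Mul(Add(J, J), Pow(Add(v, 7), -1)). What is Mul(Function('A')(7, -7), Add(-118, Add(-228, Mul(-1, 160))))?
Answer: 506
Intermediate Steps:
Function('A')(v, J) = Mul(2, J, Pow(Add(7, v), -1)) (Function('A')(v, J) = Mul(Mul(2, J), Pow(Add(7, v), -1)) = Mul(2, J, Pow(Add(7, v), -1)))
Mul(Function('A')(7, -7), Add(-118, Add(-228, Mul(-1, 160)))) = Mul(Mul(2, -7, Pow(Add(7, 7), -1)), Add(-118, Add(-228, Mul(-1, 160)))) = Mul(Mul(2, -7, Pow(14, -1)), Add(-118, Add(-228, -160))) = Mul(Mul(2, -7, Rational(1, 14)), Add(-118, -388)) = Mul(-1, -506) = 506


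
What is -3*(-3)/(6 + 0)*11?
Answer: 33/2 ≈ 16.500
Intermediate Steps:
-3*(-3)/(6 + 0)*11 = -3*(-3)/6*11 = -(-3)/2*11 = -3*(-½)*11 = (3/2)*11 = 33/2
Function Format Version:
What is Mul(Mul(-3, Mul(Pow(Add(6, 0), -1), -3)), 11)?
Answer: Rational(33, 2) ≈ 16.500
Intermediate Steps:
Mul(Mul(-3, Mul(Pow(Add(6, 0), -1), -3)), 11) = Mul(Mul(-3, Mul(Pow(6, -1), -3)), 11) = Mul(Mul(-3, Mul(Rational(1, 6), -3)), 11) = Mul(Mul(-3, Rational(-1, 2)), 11) = Mul(Rational(3, 2), 11) = Rational(33, 2)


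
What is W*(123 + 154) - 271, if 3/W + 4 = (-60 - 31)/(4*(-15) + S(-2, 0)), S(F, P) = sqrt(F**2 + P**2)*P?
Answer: -90239/149 ≈ -605.63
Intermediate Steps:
S(F, P) = P*sqrt(F**2 + P**2)
W = -180/149 (W = 3/(-4 + (-60 - 31)/(4*(-15) + 0*sqrt((-2)**2 + 0**2))) = 3/(-4 - 91/(-60 + 0*sqrt(4 + 0))) = 3/(-4 - 91/(-60 + 0*sqrt(4))) = 3/(-4 - 91/(-60 + 0*2)) = 3/(-4 - 91/(-60 + 0)) = 3/(-4 - 91/(-60)) = 3/(-4 - 91*(-1/60)) = 3/(-4 + 91/60) = 3/(-149/60) = 3*(-60/149) = -180/149 ≈ -1.2081)
W*(123 + 154) - 271 = -180*(123 + 154)/149 - 271 = -180/149*277 - 271 = -49860/149 - 271 = -90239/149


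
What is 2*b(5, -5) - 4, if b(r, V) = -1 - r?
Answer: -16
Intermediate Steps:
2*b(5, -5) - 4 = 2*(-1 - 1*5) - 4 = 2*(-1 - 5) - 4 = 2*(-6) - 4 = -12 - 4 = -16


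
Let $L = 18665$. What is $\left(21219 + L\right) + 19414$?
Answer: $59298$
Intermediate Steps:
$\left(21219 + L\right) + 19414 = \left(21219 + 18665\right) + 19414 = 39884 + 19414 = 59298$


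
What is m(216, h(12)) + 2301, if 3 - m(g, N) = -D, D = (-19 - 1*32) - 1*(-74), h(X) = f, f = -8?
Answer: 2327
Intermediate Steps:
h(X) = -8
D = 23 (D = (-19 - 32) + 74 = -51 + 74 = 23)
m(g, N) = 26 (m(g, N) = 3 - (-1)*23 = 3 - 1*(-23) = 3 + 23 = 26)
m(216, h(12)) + 2301 = 26 + 2301 = 2327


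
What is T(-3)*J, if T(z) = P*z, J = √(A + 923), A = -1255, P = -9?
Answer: 54*I*√83 ≈ 491.96*I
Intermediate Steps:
J = 2*I*√83 (J = √(-1255 + 923) = √(-332) = 2*I*√83 ≈ 18.221*I)
T(z) = -9*z
T(-3)*J = (-9*(-3))*(2*I*√83) = 27*(2*I*√83) = 54*I*√83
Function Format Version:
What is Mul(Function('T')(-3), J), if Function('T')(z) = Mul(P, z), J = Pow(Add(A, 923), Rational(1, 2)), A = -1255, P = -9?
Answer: Mul(54, I, Pow(83, Rational(1, 2))) ≈ Mul(491.96, I)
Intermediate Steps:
J = Mul(2, I, Pow(83, Rational(1, 2))) (J = Pow(Add(-1255, 923), Rational(1, 2)) = Pow(-332, Rational(1, 2)) = Mul(2, I, Pow(83, Rational(1, 2))) ≈ Mul(18.221, I))
Function('T')(z) = Mul(-9, z)
Mul(Function('T')(-3), J) = Mul(Mul(-9, -3), Mul(2, I, Pow(83, Rational(1, 2)))) = Mul(27, Mul(2, I, Pow(83, Rational(1, 2)))) = Mul(54, I, Pow(83, Rational(1, 2)))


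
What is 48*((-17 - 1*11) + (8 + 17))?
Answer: -144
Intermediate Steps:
48*((-17 - 1*11) + (8 + 17)) = 48*((-17 - 11) + 25) = 48*(-28 + 25) = 48*(-3) = -144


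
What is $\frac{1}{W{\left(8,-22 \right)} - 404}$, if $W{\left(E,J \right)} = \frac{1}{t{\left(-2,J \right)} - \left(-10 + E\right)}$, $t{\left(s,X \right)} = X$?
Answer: $- \frac{20}{8081} \approx -0.0024749$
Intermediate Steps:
$W{\left(E,J \right)} = \frac{1}{10 + J - E}$ ($W{\left(E,J \right)} = \frac{1}{J - \left(-10 + E\right)} = \frac{1}{10 + J - E}$)
$\frac{1}{W{\left(8,-22 \right)} - 404} = \frac{1}{\frac{1}{10 - 22 - 8} - 404} = \frac{1}{\frac{1}{-20} - 404} = \frac{1}{- \frac{1}{20} - 404} = \frac{1}{- \frac{8081}{20}} = - \frac{20}{8081}$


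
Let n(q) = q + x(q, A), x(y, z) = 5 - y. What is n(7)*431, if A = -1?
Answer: 2155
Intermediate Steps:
n(q) = 5 (n(q) = q + (5 - q) = 5)
n(7)*431 = 5*431 = 2155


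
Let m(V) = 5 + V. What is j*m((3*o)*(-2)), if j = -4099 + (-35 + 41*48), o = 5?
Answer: 54150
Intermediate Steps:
j = -2166 (j = -4099 + (-35 + 1968) = -4099 + 1933 = -2166)
j*m((3*o)*(-2)) = -2166*(5 + (3*5)*(-2)) = -2166*(5 + 15*(-2)) = -2166*(5 - 30) = -2166*(-25) = 54150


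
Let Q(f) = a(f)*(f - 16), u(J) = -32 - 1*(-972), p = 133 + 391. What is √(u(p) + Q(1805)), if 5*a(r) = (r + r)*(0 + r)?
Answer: √2331443630 ≈ 48285.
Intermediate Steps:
p = 524
u(J) = 940 (u(J) = -32 + 972 = 940)
a(r) = 2*r²/5 (a(r) = ((r + r)*(0 + r))/5 = ((2*r)*r)/5 = (2*r²)/5 = 2*r²/5)
Q(f) = 2*f²*(-16 + f)/5 (Q(f) = (2*f²/5)*(f - 16) = (2*f²/5)*(-16 + f) = 2*f²*(-16 + f)/5)
√(u(p) + Q(1805)) = √(940 + (⅖)*1805²*(-16 + 1805)) = √(940 + (⅖)*3258025*1789) = √(940 + 2331442690) = √2331443630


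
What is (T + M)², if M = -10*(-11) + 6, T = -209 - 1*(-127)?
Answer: 1156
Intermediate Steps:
T = -82 (T = -209 + 127 = -82)
M = 116 (M = 110 + 6 = 116)
(T + M)² = (-82 + 116)² = 34² = 1156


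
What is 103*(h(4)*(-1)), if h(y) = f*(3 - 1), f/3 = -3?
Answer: 1854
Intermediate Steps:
f = -9 (f = 3*(-3) = -9)
h(y) = -18 (h(y) = -9*(3 - 1) = -9*2 = -18)
103*(h(4)*(-1)) = 103*(-18*(-1)) = 103*18 = 1854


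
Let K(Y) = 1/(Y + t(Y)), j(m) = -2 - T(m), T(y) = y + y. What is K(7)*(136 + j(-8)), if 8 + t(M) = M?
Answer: 25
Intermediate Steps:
T(y) = 2*y
t(M) = -8 + M
j(m) = -2 - 2*m
K(Y) = 1/(-8 + 2*Y) (K(Y) = 1/(Y + (-8 + Y)) = 1/(-8 + 2*Y))
K(7)*(136 + j(-8)) = (1/(2*(-4 + 7)))*(136 + (-2 - 2*(-8))) = ((½)/3)*(136 + (-2 + 16)) = ((½)*(⅓))*(136 + 14) = (⅙)*150 = 25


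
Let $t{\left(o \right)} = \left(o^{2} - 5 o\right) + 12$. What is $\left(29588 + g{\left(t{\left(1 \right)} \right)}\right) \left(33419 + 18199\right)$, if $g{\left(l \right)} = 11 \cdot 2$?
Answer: $1528408980$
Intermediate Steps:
$t{\left(o \right)} = 12 + o^{2} - 5 o$
$g{\left(l \right)} = 22$
$\left(29588 + g{\left(t{\left(1 \right)} \right)}\right) \left(33419 + 18199\right) = \left(29588 + 22\right) \left(33419 + 18199\right) = 29610 \cdot 51618 = 1528408980$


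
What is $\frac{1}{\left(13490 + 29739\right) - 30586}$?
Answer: $\frac{1}{12643} \approx 7.9095 \cdot 10^{-5}$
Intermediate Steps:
$\frac{1}{\left(13490 + 29739\right) - 30586} = \frac{1}{43229 - 30586} = \frac{1}{12643}$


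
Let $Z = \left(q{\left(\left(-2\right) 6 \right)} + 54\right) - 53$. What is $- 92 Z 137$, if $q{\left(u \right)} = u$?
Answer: $138644$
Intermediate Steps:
$Z = -11$ ($Z = \left(\left(-2\right) 6 + 54\right) - 53 = \left(-12 + 54\right) - 53 = 42 - 53 = -11$)
$- 92 Z 137 = \left(-92\right) \left(-11\right) 137 = 1012 \cdot 137 = 138644$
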